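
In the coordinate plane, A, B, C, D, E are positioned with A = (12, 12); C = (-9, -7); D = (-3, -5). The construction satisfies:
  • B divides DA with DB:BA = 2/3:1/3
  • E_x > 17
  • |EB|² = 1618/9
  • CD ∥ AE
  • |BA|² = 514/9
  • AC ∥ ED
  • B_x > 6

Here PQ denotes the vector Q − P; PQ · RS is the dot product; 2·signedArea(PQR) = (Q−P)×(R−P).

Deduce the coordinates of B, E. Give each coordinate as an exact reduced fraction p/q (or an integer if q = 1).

1. B_x = 7  [B divides DA with DB:BA = 2/3:1/3]
2. B_y = 19/3  [B divides DA with DB:BA = 2/3:1/3]
   → B = (7, 19/3)
3. E_x = 18  [AC ∥ ED ∩ CD ∥ AE]
4. E_y = 14  [AC ∥ ED ∩ CD ∥ AE]
   → E = (18, 14)

B = (7, 19/3)
E = (18, 14)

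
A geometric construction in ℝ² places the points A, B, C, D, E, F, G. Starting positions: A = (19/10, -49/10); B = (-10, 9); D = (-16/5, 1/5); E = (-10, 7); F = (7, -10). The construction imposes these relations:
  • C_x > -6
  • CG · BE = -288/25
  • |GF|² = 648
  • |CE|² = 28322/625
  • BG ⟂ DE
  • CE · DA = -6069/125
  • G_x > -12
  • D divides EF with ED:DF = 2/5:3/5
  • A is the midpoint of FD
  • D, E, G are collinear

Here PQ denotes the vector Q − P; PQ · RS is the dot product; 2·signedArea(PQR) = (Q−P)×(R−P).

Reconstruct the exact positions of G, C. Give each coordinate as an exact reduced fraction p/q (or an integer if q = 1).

C = (-131/25, 56/25)
G = (-11, 8)

1. G_x = -11  [D, E, G are collinear ∩ BG ⟂ DE]
2. G_y = 8  [D, E, G are collinear ∩ BG ⟂ DE]
   → G = (-11, 8)
3. C_x = -131/25  [CE · DA = -6069/125 ∩ CG · BE = -288/25]
4. C_y = 56/25  [CE · DA = -6069/125 ∩ CG · BE = -288/25]
   → C = (-131/25, 56/25)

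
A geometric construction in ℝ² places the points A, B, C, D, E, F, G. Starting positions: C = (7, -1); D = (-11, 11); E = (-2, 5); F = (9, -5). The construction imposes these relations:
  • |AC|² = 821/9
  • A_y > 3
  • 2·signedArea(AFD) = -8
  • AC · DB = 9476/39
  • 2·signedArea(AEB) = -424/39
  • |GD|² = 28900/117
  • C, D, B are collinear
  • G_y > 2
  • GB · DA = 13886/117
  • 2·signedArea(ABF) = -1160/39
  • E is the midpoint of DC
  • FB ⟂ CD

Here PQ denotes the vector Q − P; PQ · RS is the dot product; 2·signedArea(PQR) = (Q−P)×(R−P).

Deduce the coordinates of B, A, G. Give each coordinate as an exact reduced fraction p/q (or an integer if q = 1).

A = (-4/3, 11/3)
B = (133/13, -41/13)
G = (27/13, 89/39)

1. B_x = 133/13  [C, D, B are collinear ∩ FB ⟂ CD]
2. B_y = -41/13  [C, D, B are collinear ∩ FB ⟂ CD]
   → B = (133/13, -41/13)
3. A_x = -4/3  [2·signedArea(AFD) = -8 ∩ AC · DB = 9476/39]
4. A_y = 11/3  [2·signedArea(AFD) = -8 ∩ AC · DB = 9476/39]
   → A = (-4/3, 11/3)
5. G_x = 27/13  [line -29/3·x + 22/3·y + 391/117 = 0 ∩ |GD|² = 28900/117]
6. G_y = 89/39  [line -29/3·x + 22/3·y + 391/117 = 0 ∩ |GD|² = 28900/117]
   → G = (27/13, 89/39)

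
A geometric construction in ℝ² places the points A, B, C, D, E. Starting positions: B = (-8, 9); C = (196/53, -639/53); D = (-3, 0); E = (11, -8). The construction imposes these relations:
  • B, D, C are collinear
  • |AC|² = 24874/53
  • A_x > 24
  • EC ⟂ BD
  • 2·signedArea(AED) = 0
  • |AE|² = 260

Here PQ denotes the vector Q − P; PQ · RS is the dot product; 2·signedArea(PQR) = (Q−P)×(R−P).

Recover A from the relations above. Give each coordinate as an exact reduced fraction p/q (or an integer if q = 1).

A = (25, -16)

1. A_x = 25  [line -8·x + -14·y + -24 = 0 ∩ |AE|² = 260]
2. A_y = -16  [line -8·x + -14·y + -24 = 0 ∩ |AE|² = 260]
   → A = (25, -16)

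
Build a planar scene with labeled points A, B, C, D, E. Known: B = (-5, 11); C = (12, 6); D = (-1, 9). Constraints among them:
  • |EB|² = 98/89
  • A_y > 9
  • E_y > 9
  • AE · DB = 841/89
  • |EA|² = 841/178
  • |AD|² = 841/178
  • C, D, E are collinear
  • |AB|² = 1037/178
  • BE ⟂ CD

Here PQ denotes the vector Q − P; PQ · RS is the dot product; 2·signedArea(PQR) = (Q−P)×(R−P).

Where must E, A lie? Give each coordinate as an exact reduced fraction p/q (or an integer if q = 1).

1. E_x = -466/89  [C, D, E are collinear ∩ BE ⟂ CD]
2. E_y = 888/89  [C, D, E are collinear ∩ BE ⟂ CD]
   → E = (-466/89, 888/89)
3. A_x = -555/178  [line 4·x + -2·y + 2799/89 = 0 ∩ |EA|² = 841/178]
4. A_y = 1689/178  [line 4·x + -2·y + 2799/89 = 0 ∩ |EA|² = 841/178]
   → A = (-555/178, 1689/178)

A = (-555/178, 1689/178)
E = (-466/89, 888/89)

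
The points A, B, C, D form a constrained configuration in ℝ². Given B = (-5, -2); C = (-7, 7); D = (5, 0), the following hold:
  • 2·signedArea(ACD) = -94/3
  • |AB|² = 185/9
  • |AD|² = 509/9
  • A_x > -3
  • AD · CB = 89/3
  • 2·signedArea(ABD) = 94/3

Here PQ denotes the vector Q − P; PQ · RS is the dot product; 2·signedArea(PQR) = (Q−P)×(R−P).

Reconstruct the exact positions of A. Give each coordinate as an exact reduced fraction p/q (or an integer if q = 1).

1. A_x = -7/3  [AD · CB = 89/3 ∩ 2·signedArea(ACD) = -94/3]
2. A_y = 5/3  [AD · CB = 89/3 ∩ 2·signedArea(ACD) = -94/3]
   → A = (-7/3, 5/3)

A = (-7/3, 5/3)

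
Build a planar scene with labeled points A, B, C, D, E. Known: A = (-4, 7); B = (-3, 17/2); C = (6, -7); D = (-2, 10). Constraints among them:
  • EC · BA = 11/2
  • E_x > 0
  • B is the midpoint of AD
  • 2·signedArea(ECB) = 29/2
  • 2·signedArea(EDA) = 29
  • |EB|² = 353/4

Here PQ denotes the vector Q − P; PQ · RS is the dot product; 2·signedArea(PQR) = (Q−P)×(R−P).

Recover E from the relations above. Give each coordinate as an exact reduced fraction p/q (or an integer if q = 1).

E = (1, 0)

1. E_x = 1  [EC · BA = 11/2 ∩ 2·signedArea(ECB) = 29/2]
2. E_y = 0  [EC · BA = 11/2 ∩ 2·signedArea(ECB) = 29/2]
   → E = (1, 0)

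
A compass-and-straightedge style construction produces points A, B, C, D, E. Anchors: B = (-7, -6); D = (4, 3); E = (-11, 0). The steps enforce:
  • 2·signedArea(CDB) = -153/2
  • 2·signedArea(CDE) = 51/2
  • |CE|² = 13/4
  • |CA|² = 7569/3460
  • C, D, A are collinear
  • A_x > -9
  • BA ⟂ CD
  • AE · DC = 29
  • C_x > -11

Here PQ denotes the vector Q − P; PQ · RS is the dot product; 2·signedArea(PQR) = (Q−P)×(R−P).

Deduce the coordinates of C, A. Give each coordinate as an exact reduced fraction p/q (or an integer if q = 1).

1. C_x = -10  [2·signedArea(CDE) = 51/2 ∩ 2·signedArea(CDB) = -153/2]
2. C_y = -3/2  [2·signedArea(CDE) = 51/2 ∩ 2·signedArea(CDB) = -153/2]
   → C = (-10, -3/2)
3. A_x = -7432/865  [C, D, A are collinear ∩ BA ⟂ CD]
4. A_y = -906/865  [C, D, A are collinear ∩ BA ⟂ CD]
   → A = (-7432/865, -906/865)

A = (-7432/865, -906/865)
C = (-10, -3/2)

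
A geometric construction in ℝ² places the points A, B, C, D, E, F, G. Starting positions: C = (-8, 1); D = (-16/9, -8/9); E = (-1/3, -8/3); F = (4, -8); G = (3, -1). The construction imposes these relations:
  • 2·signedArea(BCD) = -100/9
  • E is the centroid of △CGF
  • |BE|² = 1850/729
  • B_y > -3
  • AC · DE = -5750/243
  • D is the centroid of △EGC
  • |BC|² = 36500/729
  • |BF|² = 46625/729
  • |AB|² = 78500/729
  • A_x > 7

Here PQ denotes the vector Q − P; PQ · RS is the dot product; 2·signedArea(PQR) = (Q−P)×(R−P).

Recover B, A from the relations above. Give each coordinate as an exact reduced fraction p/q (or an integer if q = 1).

A = (214/27, 17/27)
B = (-52/27, -71/27)

1. B_x = -52/27  [line 17/9·x + 56/9·y + 20 = 0 ∩ |BF|² = 46625/729]
2. B_y = -71/27  [line 17/9·x + 56/9·y + 20 = 0 ∩ |BF|² = 46625/729]
   → B = (-52/27, -71/27)
3. A_x = 214/27  [line -13/9·x + 16/9·y + 2510/243 = 0 ∩ |AB|² = 78500/729]
4. A_y = 17/27  [line -13/9·x + 16/9·y + 2510/243 = 0 ∩ |AB|² = 78500/729]
   → A = (214/27, 17/27)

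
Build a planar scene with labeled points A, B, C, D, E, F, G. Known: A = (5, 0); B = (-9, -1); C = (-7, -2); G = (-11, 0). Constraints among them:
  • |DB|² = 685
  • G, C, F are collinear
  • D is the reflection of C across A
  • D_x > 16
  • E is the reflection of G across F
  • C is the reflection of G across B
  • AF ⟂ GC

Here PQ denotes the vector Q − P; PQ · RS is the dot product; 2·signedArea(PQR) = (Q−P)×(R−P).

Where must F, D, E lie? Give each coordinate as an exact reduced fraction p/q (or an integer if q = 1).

1. F_x = 9/5  [G, C, F are collinear ∩ AF ⟂ GC]
2. F_y = -32/5  [G, C, F are collinear ∩ AF ⟂ GC]
   → F = (9/5, -32/5)
3. D_x = 17  [D is the reflection of C across A]
4. D_y = 2  [D is the reflection of C across A]
   → D = (17, 2)
5. E_x = 73/5  [E is the reflection of G across F]
6. E_y = -64/5  [E is the reflection of G across F]
   → E = (73/5, -64/5)

D = (17, 2)
E = (73/5, -64/5)
F = (9/5, -32/5)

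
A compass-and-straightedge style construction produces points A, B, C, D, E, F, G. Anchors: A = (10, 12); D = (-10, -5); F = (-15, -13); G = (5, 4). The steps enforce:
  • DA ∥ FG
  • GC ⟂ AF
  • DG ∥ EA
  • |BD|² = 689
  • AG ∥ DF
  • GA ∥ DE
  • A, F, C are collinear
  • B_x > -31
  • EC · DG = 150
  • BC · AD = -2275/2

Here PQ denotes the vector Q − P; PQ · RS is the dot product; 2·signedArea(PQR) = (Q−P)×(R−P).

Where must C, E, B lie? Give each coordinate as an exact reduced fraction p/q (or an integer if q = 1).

1. C_x = 7/2  [A, F, C are collinear ∩ GC ⟂ AF]
2. C_y = 11/2  [A, F, C are collinear ∩ GC ⟂ AF]
   → C = (7/2, 11/2)
3. E_x = -5  [DG ∥ EA ∩ GA ∥ DE]
4. E_y = 3  [DG ∥ EA ∩ GA ∥ DE]
   → E = (-5, 3)
5. B_x = -30  [line 20·x + 17·y + 974 = 0 ∩ |BD|² = 689]
6. B_y = -22  [line 20·x + 17·y + 974 = 0 ∩ |BD|² = 689]
   → B = (-30, -22)

B = (-30, -22)
C = (7/2, 11/2)
E = (-5, 3)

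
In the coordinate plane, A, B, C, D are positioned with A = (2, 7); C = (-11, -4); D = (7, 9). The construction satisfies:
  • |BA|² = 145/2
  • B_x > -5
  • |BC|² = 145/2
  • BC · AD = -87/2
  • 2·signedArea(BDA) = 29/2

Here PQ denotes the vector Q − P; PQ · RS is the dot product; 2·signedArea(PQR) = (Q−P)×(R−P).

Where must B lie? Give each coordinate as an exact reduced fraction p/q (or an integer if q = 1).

B = (-9/2, 3/2)

1. B_x = -9/2  [2·signedArea(BDA) = 29/2 ∩ BC · AD = -87/2]
2. B_y = 3/2  [2·signedArea(BDA) = 29/2 ∩ BC · AD = -87/2]
   → B = (-9/2, 3/2)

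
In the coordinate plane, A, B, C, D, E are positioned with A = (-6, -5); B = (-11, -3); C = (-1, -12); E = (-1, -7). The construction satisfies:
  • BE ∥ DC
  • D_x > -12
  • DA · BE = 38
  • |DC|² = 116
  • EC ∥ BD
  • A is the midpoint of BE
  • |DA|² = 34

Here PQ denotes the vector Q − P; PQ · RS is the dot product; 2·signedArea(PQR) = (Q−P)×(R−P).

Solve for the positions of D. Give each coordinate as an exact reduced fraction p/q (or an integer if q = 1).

D = (-11, -8)

1. D_x = -11  [BE ∥ DC ∩ EC ∥ BD]
2. D_y = -8  [BE ∥ DC ∩ EC ∥ BD]
   → D = (-11, -8)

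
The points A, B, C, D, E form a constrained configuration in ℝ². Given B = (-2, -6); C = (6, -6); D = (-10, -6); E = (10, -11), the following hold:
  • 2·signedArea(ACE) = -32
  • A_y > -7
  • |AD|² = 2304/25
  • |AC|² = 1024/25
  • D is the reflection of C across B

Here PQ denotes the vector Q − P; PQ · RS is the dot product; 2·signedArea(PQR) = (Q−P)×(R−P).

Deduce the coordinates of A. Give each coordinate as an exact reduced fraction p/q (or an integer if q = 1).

1. A_x = -2/5  [line 5·x + 4·y + 26 = 0 ∩ |AC|² = 1024/25]
2. A_y = -6  [line 5·x + 4·y + 26 = 0 ∩ |AC|² = 1024/25]
   → A = (-2/5, -6)

A = (-2/5, -6)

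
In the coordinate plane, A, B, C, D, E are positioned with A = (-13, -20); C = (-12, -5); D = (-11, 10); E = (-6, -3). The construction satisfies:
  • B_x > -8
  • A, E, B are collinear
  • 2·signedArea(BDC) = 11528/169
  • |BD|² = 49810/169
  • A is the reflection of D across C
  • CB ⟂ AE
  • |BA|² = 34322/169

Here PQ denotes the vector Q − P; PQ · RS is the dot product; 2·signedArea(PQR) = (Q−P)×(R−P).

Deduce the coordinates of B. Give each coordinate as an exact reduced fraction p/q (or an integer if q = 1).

1. B_x = -1280/169  [A, E, B are collinear ∩ CB ⟂ AE]
2. B_y = -1153/169  [A, E, B are collinear ∩ CB ⟂ AE]
   → B = (-1280/169, -1153/169)

B = (-1280/169, -1153/169)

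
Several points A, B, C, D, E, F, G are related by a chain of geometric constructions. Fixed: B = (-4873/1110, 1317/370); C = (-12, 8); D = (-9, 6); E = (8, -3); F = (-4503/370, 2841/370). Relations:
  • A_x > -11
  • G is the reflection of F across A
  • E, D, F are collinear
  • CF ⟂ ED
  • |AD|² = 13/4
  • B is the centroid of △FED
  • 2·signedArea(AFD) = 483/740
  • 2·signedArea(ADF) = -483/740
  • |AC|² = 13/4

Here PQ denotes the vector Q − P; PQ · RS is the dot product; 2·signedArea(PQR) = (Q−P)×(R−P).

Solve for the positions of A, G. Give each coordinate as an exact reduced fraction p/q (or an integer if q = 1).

A = (-21/2, 7)
G = (-3267/370, 2339/370)

1. A_x = -21/2  [line 621/370·x + 1173/370·y + -3381/740 = 0 ∩ |AC|² = 13/4]
2. A_y = 7  [line 621/370·x + 1173/370·y + -3381/740 = 0 ∩ |AC|² = 13/4]
   → A = (-21/2, 7)
3. G_x = -3267/370  [G is the reflection of F across A]
4. G_y = 2339/370  [G is the reflection of F across A]
   → G = (-3267/370, 2339/370)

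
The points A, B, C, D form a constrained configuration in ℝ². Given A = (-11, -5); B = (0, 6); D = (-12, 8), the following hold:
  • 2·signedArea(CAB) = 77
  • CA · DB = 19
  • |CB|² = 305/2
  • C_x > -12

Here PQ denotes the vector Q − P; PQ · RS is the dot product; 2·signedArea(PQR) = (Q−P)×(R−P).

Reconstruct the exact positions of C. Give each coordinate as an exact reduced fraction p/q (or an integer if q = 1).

1. C_x = -23/2  [CA · DB = 19 ∩ 2·signedArea(CAB) = 77]
2. C_y = 3/2  [CA · DB = 19 ∩ 2·signedArea(CAB) = 77]
   → C = (-23/2, 3/2)

C = (-23/2, 3/2)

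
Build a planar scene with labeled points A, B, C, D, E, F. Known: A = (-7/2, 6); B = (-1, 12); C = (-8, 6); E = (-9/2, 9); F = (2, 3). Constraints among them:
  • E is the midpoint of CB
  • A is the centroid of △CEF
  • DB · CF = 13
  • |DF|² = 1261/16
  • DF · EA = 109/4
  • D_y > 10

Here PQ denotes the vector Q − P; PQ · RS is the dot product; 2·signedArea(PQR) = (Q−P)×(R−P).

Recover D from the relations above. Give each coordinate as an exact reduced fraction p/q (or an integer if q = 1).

D = (-11/4, 21/2)

1. D_x = -11/4  [DB · CF = 13 ∩ DF · EA = 109/4]
2. D_y = 21/2  [DB · CF = 13 ∩ DF · EA = 109/4]
   → D = (-11/4, 21/2)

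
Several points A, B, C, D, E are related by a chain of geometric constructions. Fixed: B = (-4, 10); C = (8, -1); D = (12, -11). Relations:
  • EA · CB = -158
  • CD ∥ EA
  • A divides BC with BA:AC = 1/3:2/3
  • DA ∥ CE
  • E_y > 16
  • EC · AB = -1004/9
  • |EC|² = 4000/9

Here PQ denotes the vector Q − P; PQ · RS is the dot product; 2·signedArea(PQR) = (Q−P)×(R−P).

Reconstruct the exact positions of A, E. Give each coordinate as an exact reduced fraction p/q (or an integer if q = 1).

1. A_x = 0  [A divides BC with BA:AC = 1/3:2/3]
2. A_y = 19/3  [A divides BC with BA:AC = 1/3:2/3]
   → A = (0, 19/3)
3. E_x = -4  [CD ∥ EA ∩ DA ∥ CE]
4. E_y = 49/3  [CD ∥ EA ∩ DA ∥ CE]
   → E = (-4, 49/3)

A = (0, 19/3)
E = (-4, 49/3)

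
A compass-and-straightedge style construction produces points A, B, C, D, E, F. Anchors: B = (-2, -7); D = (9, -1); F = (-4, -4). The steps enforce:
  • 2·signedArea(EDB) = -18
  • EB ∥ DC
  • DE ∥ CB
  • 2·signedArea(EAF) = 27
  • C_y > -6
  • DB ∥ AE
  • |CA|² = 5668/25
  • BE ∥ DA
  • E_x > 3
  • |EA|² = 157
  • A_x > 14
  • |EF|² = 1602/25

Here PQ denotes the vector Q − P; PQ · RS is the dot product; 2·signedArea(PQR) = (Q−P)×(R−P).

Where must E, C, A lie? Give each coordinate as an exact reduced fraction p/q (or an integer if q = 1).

1. E_x = 19/5  [line 6·x + -11·y + -47 = 0 ∩ |EF|² = 1602/25]
2. E_y = -11/5  [line 6·x + -11·y + -47 = 0 ∩ |EF|² = 1602/25]
   → E = (19/5, -11/5)
3. C_x = 16/5  [DE ∥ CB ∩ EB ∥ DC]
4. C_y = -29/5  [DE ∥ CB ∩ EB ∥ DC]
   → C = (16/5, -29/5)
5. A_x = 74/5  [2·signedArea(EAF) = 27 ∩ DB ∥ AE]
6. A_y = 19/5  [2·signedArea(EAF) = 27 ∩ DB ∥ AE]
   → A = (74/5, 19/5)

A = (74/5, 19/5)
C = (16/5, -29/5)
E = (19/5, -11/5)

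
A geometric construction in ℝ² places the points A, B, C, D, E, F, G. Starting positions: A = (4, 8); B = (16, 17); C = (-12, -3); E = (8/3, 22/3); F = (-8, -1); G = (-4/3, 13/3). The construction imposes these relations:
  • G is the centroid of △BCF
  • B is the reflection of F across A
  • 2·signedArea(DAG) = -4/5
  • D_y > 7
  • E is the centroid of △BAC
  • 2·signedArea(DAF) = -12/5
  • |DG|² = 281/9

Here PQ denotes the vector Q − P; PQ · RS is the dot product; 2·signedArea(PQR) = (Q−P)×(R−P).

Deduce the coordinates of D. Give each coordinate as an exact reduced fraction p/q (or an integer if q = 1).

D = (16/5, 38/5)

1. D_x = 16/5  [2·signedArea(DAG) = -4/5 ∩ 2·signedArea(DAF) = -12/5]
2. D_y = 38/5  [2·signedArea(DAG) = -4/5 ∩ 2·signedArea(DAF) = -12/5]
   → D = (16/5, 38/5)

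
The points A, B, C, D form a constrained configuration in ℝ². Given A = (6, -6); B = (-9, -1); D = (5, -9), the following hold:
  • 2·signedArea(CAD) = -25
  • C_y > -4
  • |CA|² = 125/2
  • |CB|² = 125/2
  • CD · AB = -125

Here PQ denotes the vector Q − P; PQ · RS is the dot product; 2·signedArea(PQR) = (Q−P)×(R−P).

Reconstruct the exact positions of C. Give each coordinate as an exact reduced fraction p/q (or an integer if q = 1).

1. C_x = -3/2  [line 15·x + -5·y + 5 = 0 ∩ |CA|² = 125/2]
2. C_y = -7/2  [line 15·x + -5·y + 5 = 0 ∩ |CA|² = 125/2]
   → C = (-3/2, -7/2)

C = (-3/2, -7/2)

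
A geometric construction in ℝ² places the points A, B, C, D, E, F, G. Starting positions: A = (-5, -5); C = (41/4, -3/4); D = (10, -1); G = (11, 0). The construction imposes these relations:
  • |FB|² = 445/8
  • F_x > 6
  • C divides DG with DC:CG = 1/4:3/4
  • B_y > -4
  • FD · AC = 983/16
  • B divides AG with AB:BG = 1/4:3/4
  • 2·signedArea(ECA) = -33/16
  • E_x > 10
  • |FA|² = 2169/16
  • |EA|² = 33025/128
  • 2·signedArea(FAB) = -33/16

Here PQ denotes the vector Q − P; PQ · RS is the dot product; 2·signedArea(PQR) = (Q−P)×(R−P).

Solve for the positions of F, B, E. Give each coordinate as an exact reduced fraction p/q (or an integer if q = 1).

1. B_x = -1  [B divides AG with AB:BG = 1/4:3/4]
2. B_y = -15/4  [B divides AG with AB:BG = 1/4:3/4]
   → B = (-1, -15/4)
3. E_x = 167/16  [line 17/4·x + -61/4·y + -847/16 = 0 ∩ |EA|² = 33025/128]
4. E_y = -9/16  [line 17/4·x + -61/4·y + -847/16 = 0 ∩ |EA|² = 33025/128]
   → E = (167/16, -9/16)
5. F_x = 25/4  [2·signedArea(FAB) = -33/16 ∩ FD · AC = 983/16]
6. F_y = -2  [2·signedArea(FAB) = -33/16 ∩ FD · AC = 983/16]
   → F = (25/4, -2)

B = (-1, -15/4)
E = (167/16, -9/16)
F = (25/4, -2)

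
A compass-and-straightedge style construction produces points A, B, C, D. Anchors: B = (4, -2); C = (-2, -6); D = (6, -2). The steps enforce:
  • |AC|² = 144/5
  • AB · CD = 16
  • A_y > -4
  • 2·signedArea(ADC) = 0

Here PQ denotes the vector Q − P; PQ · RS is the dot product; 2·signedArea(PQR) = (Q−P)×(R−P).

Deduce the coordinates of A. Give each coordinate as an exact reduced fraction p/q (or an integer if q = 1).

A = (14/5, -18/5)

1. A_x = 14/5  [2·signedArea(ADC) = 0 ∩ AB · CD = 16]
2. A_y = -18/5  [2·signedArea(ADC) = 0 ∩ AB · CD = 16]
   → A = (14/5, -18/5)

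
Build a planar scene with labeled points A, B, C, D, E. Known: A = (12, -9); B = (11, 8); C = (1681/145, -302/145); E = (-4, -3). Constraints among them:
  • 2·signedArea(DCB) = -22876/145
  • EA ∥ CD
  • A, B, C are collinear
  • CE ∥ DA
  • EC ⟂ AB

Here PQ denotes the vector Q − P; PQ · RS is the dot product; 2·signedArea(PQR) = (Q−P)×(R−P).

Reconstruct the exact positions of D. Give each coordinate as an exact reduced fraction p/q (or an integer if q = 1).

D = (4001/145, -1172/145)

1. D_x = 4001/145  [CE ∥ DA ∩ EA ∥ CD]
2. D_y = -1172/145  [CE ∥ DA ∩ EA ∥ CD]
   → D = (4001/145, -1172/145)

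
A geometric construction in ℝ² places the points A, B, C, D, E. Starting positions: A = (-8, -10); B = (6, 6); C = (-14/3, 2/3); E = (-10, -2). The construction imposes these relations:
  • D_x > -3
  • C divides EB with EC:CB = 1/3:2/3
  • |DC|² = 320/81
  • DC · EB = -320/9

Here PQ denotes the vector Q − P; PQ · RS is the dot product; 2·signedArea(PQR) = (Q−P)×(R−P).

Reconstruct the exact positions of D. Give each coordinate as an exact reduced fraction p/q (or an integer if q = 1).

D = (-26/9, 14/9)

1. D_x = -26/9  [line -16·x + -8·y + -304/9 = 0 ∩ |DC|² = 320/81]
2. D_y = 14/9  [line -16·x + -8·y + -304/9 = 0 ∩ |DC|² = 320/81]
   → D = (-26/9, 14/9)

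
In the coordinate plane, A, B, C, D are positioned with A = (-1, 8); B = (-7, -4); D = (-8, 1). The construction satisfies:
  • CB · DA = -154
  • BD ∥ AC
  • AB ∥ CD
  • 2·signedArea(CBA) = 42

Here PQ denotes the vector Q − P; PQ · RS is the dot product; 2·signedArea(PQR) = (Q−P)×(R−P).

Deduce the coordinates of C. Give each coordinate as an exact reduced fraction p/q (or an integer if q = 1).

C = (-2, 13)

1. C_x = -2  [AB ∥ CD ∩ BD ∥ AC]
2. C_y = 13  [AB ∥ CD ∩ BD ∥ AC]
   → C = (-2, 13)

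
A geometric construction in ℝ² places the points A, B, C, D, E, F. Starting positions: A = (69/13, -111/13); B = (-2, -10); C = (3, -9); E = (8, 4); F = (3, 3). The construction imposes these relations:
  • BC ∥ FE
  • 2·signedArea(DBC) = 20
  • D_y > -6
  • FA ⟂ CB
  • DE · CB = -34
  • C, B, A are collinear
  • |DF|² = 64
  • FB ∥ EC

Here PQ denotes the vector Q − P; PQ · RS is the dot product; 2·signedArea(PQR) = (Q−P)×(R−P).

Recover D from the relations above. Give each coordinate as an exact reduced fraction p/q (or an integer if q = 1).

D = (3, -5)

1. D_x = 3  [2·signedArea(DBC) = 20 ∩ DE · CB = -34]
2. D_y = -5  [2·signedArea(DBC) = 20 ∩ DE · CB = -34]
   → D = (3, -5)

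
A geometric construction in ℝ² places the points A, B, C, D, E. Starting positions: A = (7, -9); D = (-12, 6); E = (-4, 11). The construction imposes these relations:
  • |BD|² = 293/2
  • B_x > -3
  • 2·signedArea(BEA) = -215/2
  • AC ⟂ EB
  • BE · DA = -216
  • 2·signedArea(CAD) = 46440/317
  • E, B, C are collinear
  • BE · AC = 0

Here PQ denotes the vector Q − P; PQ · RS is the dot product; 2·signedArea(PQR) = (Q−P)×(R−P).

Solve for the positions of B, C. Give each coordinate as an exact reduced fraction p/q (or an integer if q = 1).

B = (-5/2, -3/2)
C = (-937/634, -6351/634)

1. B_x = -5/2  [2·signedArea(BEA) = -215/2 ∩ BE · DA = -216]
2. B_y = -3/2  [2·signedArea(BEA) = -215/2 ∩ BE · DA = -216]
   → B = (-5/2, -3/2)
3. C_x = -937/634  [BE · AC = 0 ∩ E, B, C are collinear]
4. C_y = -6351/634  [BE · AC = 0 ∩ E, B, C are collinear]
   → C = (-937/634, -6351/634)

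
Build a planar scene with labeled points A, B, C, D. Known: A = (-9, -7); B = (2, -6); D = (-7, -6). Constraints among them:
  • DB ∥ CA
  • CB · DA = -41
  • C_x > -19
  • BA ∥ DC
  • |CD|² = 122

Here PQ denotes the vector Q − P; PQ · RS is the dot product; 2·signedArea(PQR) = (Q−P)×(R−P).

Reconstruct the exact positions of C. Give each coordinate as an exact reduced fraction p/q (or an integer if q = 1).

1. C_x = -18  [DB ∥ CA ∩ BA ∥ DC]
2. C_y = -7  [DB ∥ CA ∩ BA ∥ DC]
   → C = (-18, -7)

C = (-18, -7)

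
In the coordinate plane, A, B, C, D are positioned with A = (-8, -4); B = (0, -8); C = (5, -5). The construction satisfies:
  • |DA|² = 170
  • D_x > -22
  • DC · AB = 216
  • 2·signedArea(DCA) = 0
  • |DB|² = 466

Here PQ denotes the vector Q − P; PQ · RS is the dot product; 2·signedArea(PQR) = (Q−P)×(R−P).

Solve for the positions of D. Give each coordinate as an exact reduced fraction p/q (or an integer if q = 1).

D = (-21, -3)

1. D_x = -21  [2·signedArea(DCA) = 0 ∩ DC · AB = 216]
2. D_y = -3  [2·signedArea(DCA) = 0 ∩ DC · AB = 216]
   → D = (-21, -3)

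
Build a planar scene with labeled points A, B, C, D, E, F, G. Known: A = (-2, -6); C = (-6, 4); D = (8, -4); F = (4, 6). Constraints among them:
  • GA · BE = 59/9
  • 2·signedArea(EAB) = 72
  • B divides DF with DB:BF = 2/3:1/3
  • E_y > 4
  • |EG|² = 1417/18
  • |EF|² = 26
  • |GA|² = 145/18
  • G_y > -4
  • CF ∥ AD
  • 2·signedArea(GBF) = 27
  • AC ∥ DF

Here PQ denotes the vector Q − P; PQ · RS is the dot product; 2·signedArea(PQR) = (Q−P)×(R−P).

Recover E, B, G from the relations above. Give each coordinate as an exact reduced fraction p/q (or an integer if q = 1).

1. B_x = 16/3  [B divides DF with DB:BF = 2/3:1/3]
2. B_y = 8/3  [B divides DF with DB:BF = 2/3:1/3]
   → B = (16/3, 8/3)
3. G_x = -1/6  [line -10/3·x + -4/3·y + -17/3 = 0 ∩ |GA|² = 145/18]
4. G_y = -23/6  [line -10/3·x + -4/3·y + -17/3 = 0 ∩ |GA|² = 145/18]
   → G = (-1/6, -23/6)
5. E_x = -1  [2·signedArea(EAB) = 72 ∩ GA · BE = 59/9]
6. E_y = 5  [2·signedArea(EAB) = 72 ∩ GA · BE = 59/9]
   → E = (-1, 5)

B = (16/3, 8/3)
E = (-1, 5)
G = (-1/6, -23/6)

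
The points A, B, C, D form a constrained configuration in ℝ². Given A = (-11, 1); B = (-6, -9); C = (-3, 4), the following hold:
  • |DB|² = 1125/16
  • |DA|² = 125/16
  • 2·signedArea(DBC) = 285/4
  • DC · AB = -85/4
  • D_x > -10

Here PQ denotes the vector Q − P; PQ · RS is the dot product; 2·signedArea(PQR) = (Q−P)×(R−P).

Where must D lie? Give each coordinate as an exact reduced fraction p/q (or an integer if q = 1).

1. D_x = -39/4  [DC · AB = -85/4 ∩ 2·signedArea(DBC) = 285/4]
2. D_y = -3/2  [DC · AB = -85/4 ∩ 2·signedArea(DBC) = 285/4]
   → D = (-39/4, -3/2)

D = (-39/4, -3/2)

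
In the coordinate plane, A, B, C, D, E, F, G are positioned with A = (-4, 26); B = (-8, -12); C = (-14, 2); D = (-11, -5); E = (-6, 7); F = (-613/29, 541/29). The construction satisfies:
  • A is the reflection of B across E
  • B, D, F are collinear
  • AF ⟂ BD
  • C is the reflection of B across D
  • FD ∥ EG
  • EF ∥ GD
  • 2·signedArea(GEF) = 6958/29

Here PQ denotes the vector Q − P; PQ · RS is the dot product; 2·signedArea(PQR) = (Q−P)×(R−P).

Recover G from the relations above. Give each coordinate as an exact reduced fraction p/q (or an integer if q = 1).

G = (120/29, -483/29)

1. G_x = 120/29  [EF ∥ GD ∩ FD ∥ EG]
2. G_y = -483/29  [EF ∥ GD ∩ FD ∥ EG]
   → G = (120/29, -483/29)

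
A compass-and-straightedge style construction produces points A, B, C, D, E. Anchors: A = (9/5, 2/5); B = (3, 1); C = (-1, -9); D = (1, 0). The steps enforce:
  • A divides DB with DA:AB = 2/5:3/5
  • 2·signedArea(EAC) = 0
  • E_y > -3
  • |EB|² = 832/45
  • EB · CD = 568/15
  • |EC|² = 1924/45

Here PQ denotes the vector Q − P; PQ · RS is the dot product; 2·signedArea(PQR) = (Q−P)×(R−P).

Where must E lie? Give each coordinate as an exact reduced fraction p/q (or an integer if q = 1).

1. E_x = 13/15  [2·signedArea(EAC) = 0 ∩ EB · CD = 568/15]
2. E_y = -41/15  [2·signedArea(EAC) = 0 ∩ EB · CD = 568/15]
   → E = (13/15, -41/15)

E = (13/15, -41/15)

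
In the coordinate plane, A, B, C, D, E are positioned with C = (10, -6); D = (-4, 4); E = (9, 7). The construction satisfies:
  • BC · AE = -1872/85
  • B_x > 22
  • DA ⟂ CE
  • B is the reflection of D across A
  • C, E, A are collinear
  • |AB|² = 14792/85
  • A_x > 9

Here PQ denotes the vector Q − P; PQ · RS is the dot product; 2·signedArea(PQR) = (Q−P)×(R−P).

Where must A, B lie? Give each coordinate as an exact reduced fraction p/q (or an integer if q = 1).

1. A_x = 778/85  [C, E, A are collinear ∩ DA ⟂ CE]
2. A_y = 426/85  [C, E, A are collinear ∩ DA ⟂ CE]
   → A = (778/85, 426/85)
3. B_x = 1896/85  [B is the reflection of D across A]
4. B_y = 512/85  [B is the reflection of D across A]
   → B = (1896/85, 512/85)

A = (778/85, 426/85)
B = (1896/85, 512/85)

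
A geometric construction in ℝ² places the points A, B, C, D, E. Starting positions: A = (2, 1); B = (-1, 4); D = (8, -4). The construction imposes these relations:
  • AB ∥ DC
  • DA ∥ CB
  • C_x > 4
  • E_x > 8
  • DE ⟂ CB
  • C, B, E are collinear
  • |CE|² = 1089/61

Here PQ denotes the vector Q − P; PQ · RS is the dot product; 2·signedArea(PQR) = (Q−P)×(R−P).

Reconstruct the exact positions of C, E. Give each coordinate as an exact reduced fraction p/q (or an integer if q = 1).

C = (5, -1)
E = (503/61, -226/61)

1. C_x = 5  [DA ∥ CB ∩ AB ∥ DC]
2. C_y = -1  [DA ∥ CB ∩ AB ∥ DC]
   → C = (5, -1)
3. E_x = 503/61  [C, B, E are collinear ∩ DE ⟂ CB]
4. E_y = -226/61  [C, B, E are collinear ∩ DE ⟂ CB]
   → E = (503/61, -226/61)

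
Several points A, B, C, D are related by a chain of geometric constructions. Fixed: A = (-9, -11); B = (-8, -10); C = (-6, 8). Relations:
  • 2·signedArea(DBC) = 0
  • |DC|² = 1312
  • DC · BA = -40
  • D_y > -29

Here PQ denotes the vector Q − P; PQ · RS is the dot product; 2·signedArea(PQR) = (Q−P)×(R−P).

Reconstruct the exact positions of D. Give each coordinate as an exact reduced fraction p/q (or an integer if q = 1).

D = (-10, -28)

1. D_x = -10  [2·signedArea(DBC) = 0 ∩ DC · BA = -40]
2. D_y = -28  [2·signedArea(DBC) = 0 ∩ DC · BA = -40]
   → D = (-10, -28)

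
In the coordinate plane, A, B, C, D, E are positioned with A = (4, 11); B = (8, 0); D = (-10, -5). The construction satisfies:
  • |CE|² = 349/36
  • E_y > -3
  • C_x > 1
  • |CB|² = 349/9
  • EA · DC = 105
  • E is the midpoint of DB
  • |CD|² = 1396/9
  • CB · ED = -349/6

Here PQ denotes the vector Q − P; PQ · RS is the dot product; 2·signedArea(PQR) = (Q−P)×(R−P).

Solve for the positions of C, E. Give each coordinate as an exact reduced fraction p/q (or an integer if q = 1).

C = (2, -5/3)
E = (-1, -5/2)

1. E_x = -1  [E is the midpoint of DB]
2. E_y = -5/2  [E is the midpoint of DB]
   → E = (-1, -5/2)
3. C_x = 2  [CB · ED = -349/6 ∩ EA · DC = 105]
4. C_y = -5/3  [CB · ED = -349/6 ∩ EA · DC = 105]
   → C = (2, -5/3)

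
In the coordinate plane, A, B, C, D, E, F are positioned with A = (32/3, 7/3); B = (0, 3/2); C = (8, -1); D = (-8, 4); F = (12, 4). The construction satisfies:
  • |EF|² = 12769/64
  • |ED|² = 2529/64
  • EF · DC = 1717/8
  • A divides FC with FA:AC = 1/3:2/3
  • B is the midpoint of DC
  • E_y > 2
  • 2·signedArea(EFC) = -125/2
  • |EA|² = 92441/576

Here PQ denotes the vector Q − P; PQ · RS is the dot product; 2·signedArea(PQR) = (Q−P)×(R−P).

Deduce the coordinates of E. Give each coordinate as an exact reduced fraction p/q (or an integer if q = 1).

1. E_x = -2  [2·signedArea(EFC) = -125/2 ∩ EF · DC = 1717/8]
2. E_y = 17/8  [2·signedArea(EFC) = -125/2 ∩ EF · DC = 1717/8]
   → E = (-2, 17/8)

E = (-2, 17/8)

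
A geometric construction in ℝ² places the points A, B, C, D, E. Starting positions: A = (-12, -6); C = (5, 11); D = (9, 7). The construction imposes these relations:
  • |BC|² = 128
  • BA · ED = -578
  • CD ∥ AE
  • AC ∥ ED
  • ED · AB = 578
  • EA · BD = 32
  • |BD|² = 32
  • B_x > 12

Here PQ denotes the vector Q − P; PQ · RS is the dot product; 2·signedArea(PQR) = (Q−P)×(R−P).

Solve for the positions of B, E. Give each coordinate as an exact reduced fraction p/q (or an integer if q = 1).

1. E_x = -8  [AC ∥ ED ∩ CD ∥ AE]
2. E_y = -10  [AC ∥ ED ∩ CD ∥ AE]
   → E = (-8, -10)
3. B_x = 13  [BA · ED = -578 ∩ EA · BD = 32]
4. B_y = 3  [BA · ED = -578 ∩ EA · BD = 32]
   → B = (13, 3)

B = (13, 3)
E = (-8, -10)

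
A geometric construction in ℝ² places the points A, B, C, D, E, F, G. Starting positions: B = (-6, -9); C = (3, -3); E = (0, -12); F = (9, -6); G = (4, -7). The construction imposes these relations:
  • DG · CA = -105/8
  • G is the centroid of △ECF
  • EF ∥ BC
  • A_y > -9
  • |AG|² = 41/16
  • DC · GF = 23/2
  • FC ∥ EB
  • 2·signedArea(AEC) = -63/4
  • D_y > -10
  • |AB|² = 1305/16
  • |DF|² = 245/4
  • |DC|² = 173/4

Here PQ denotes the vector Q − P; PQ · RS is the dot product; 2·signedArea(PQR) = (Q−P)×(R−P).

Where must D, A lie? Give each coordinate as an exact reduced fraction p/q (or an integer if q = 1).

A = (3, -33/4)
D = (2, -19/2)

1. A_x = 3  [line -9·x + 3·y + 207/4 = 0 ∩ |AB|² = 1305/16]
2. A_y = -33/4  [line -9·x + 3·y + 207/4 = 0 ∩ |AB|² = 1305/16]
   → A = (3, -33/4)
3. D_x = 2  [DG · CA = -105/8 ∩ DC · GF = 23/2]
4. D_y = -19/2  [DG · CA = -105/8 ∩ DC · GF = 23/2]
   → D = (2, -19/2)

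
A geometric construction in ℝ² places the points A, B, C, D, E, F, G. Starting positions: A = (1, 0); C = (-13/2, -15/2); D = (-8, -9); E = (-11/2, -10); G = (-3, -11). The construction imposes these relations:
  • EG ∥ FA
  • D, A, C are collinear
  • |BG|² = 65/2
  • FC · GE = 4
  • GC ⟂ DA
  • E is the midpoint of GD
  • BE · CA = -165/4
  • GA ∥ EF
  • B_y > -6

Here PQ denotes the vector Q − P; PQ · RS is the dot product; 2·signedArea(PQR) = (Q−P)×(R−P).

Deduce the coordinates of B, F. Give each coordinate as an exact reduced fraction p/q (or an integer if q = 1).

B = (-9/2, -11/2)
F = (-3/2, 1)

1. B_x = -9/2  [line -15/2·x + -15/2·y + -75 = 0 ∩ |BG|² = 65/2]
2. B_y = -11/2  [line -15/2·x + -15/2·y + -75 = 0 ∩ |BG|² = 65/2]
   → B = (-9/2, -11/2)
3. F_x = -3/2  [EG ∥ FA ∩ GA ∥ EF]
4. F_y = 1  [EG ∥ FA ∩ GA ∥ EF]
   → F = (-3/2, 1)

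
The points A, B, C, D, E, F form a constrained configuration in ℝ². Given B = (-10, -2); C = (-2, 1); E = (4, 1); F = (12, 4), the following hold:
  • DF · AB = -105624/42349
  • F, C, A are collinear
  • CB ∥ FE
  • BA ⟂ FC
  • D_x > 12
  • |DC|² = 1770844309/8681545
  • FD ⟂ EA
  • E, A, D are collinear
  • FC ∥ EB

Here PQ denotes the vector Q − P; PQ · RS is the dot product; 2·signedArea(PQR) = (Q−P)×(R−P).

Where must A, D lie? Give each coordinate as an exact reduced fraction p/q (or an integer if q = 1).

1. A_x = -2104/205  [F, C, A are collinear ∩ BA ⟂ FC]
2. A_y = -158/205  [F, C, A are collinear ∩ BA ⟂ FC]
   → A = (-2104/205, -158/205)
3. D_x = 106308624/8681545  [E, A, D are collinear ∩ FD ⟂ EA]
4. D_y = 17568148/8681545  [E, A, D are collinear ∩ FD ⟂ EA]
   → D = (106308624/8681545, 17568148/8681545)

A = (-2104/205, -158/205)
D = (106308624/8681545, 17568148/8681545)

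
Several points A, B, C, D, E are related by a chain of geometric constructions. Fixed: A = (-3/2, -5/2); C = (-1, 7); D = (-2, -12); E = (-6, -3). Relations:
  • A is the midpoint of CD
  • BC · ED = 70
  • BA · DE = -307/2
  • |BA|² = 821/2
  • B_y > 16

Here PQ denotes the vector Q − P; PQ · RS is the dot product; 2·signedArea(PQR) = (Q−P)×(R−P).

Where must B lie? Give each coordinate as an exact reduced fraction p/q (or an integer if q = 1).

1. B_x = 4  [line -4·x + 9·y + -137 = 0 ∩ |BA|² = 821/2]
2. B_y = 17  [line -4·x + 9·y + -137 = 0 ∩ |BA|² = 821/2]
   → B = (4, 17)

B = (4, 17)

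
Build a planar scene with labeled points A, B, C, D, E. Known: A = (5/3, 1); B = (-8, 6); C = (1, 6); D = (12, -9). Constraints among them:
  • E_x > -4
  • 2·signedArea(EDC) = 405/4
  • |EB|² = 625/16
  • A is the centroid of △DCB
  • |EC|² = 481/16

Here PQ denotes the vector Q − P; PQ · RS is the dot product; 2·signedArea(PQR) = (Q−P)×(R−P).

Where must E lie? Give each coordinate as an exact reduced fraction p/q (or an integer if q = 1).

E = (-3, 9/4)

1. E_x = -3  [line -15·x + -11·y + -81/4 = 0 ∩ |EB|² = 625/16]
2. E_y = 9/4  [line -15·x + -11·y + -81/4 = 0 ∩ |EB|² = 625/16]
   → E = (-3, 9/4)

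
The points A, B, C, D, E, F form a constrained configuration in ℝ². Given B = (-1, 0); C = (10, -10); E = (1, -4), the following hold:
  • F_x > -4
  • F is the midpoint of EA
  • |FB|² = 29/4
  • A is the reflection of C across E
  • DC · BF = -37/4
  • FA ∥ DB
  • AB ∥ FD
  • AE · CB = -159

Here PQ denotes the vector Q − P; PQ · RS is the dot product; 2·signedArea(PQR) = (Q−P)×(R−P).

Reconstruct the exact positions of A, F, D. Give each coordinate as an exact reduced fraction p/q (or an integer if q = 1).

A = (-8, 2)
D = (7/2, -3)
F = (-7/2, -1)

1. A_x = -8  [A is the reflection of C across E]
2. A_y = 2  [A is the reflection of C across E]
   → A = (-8, 2)
3. F_x = -7/2  [F is the midpoint of EA]
4. F_y = -1  [F is the midpoint of EA]
   → F = (-7/2, -1)
5. D_x = 7/2  [FA ∥ DB ∩ AB ∥ FD]
6. D_y = -3  [FA ∥ DB ∩ AB ∥ FD]
   → D = (7/2, -3)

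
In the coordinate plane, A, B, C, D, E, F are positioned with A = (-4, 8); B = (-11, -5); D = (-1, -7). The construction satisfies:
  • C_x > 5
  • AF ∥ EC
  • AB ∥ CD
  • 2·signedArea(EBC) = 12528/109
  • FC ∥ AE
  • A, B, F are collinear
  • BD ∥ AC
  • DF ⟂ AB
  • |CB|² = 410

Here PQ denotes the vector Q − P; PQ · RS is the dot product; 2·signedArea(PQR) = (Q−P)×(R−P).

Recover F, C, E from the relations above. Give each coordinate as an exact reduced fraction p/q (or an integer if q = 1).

1. F_x = -1045/109  [A, B, F are collinear ∩ DF ⟂ AB]
2. F_y = -259/109  [A, B, F are collinear ∩ DF ⟂ AB]
   → F = (-1045/109, -259/109)
3. C_x = 6  [AB ∥ CD ∩ BD ∥ AC]
4. C_y = 6  [AB ∥ CD ∩ BD ∥ AC]
   → C = (6, 6)
5. E_x = 1263/109  [AF ∥ EC ∩ FC ∥ AE]
6. E_y = 1785/109  [AF ∥ EC ∩ FC ∥ AE]
   → E = (1263/109, 1785/109)

C = (6, 6)
E = (1263/109, 1785/109)
F = (-1045/109, -259/109)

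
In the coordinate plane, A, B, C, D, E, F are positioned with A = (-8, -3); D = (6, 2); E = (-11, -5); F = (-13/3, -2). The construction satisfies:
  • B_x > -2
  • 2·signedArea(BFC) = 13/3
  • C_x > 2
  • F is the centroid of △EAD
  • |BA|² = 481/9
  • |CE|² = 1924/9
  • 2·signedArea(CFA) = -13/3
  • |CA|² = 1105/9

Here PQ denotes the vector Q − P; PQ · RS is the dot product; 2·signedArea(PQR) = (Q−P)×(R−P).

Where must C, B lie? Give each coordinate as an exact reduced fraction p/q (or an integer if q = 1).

B = (-4/3, 0)
C = (7/3, 1)

1. C_x = 7/3  [line 1·x + -11/3·y + 4/3 = 0 ∩ |CA|² = 1105/9]
2. C_y = 1  [line 1·x + -11/3·y + 4/3 = 0 ∩ |CA|² = 1105/9]
   → C = (7/3, 1)
3. B_x = -4/3  [line -3·x + 20/3·y + -4 = 0 ∩ |BA|² = 481/9]
4. B_y = 0  [line -3·x + 20/3·y + -4 = 0 ∩ |BA|² = 481/9]
   → B = (-4/3, 0)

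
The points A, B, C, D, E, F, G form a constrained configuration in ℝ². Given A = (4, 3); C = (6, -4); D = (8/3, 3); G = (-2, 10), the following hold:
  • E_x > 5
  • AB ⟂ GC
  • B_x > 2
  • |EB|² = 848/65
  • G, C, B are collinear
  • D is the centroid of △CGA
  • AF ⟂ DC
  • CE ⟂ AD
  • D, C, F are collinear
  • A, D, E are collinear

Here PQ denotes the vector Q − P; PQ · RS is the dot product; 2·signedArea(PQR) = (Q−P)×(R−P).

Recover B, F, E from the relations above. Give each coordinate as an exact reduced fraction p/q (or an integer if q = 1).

1. B_x = 162/65  [G, C, B are collinear ∩ AB ⟂ GC]
2. B_y = 139/65  [G, C, B are collinear ∩ AB ⟂ GC]
   → B = (162/65, 139/65)
3. F_x = 1576/541  [D, C, F are collinear ∩ AF ⟂ DC]
4. F_y = 1343/541  [D, C, F are collinear ∩ AF ⟂ DC]
   → F = (1576/541, 1343/541)
5. E_x = 6  [A, D, E are collinear ∩ CE ⟂ AD]
6. E_y = 3  [A, D, E are collinear ∩ CE ⟂ AD]
   → E = (6, 3)

B = (162/65, 139/65)
E = (6, 3)
F = (1576/541, 1343/541)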